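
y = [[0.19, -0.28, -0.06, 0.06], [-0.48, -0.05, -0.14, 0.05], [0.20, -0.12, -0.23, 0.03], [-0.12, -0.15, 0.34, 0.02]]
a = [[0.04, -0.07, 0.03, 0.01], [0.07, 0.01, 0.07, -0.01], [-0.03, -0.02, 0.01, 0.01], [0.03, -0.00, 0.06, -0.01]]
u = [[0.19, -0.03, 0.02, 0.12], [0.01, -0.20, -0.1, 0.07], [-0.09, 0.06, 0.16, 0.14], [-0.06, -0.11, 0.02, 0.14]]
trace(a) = 0.05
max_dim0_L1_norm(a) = 0.17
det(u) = -0.00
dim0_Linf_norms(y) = [0.48, 0.28, 0.34, 0.06]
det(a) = -0.00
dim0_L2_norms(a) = [0.09, 0.07, 0.1, 0.02]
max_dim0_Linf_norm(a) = 0.07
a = u @ y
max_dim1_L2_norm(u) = 0.24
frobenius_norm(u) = 0.45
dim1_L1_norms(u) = [0.36, 0.38, 0.45, 0.33]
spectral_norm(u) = 0.29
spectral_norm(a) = 0.13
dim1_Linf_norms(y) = [0.28, 0.48, 0.23, 0.34]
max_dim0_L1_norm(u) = 0.47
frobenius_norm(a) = 0.15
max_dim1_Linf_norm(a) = 0.07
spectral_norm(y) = 0.58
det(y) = -0.00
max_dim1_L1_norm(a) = 0.16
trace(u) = 0.29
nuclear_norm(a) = 0.24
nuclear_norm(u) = 0.77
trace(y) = -0.07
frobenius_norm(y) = 0.80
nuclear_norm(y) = 1.35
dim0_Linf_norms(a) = [0.07, 0.07, 0.07, 0.01]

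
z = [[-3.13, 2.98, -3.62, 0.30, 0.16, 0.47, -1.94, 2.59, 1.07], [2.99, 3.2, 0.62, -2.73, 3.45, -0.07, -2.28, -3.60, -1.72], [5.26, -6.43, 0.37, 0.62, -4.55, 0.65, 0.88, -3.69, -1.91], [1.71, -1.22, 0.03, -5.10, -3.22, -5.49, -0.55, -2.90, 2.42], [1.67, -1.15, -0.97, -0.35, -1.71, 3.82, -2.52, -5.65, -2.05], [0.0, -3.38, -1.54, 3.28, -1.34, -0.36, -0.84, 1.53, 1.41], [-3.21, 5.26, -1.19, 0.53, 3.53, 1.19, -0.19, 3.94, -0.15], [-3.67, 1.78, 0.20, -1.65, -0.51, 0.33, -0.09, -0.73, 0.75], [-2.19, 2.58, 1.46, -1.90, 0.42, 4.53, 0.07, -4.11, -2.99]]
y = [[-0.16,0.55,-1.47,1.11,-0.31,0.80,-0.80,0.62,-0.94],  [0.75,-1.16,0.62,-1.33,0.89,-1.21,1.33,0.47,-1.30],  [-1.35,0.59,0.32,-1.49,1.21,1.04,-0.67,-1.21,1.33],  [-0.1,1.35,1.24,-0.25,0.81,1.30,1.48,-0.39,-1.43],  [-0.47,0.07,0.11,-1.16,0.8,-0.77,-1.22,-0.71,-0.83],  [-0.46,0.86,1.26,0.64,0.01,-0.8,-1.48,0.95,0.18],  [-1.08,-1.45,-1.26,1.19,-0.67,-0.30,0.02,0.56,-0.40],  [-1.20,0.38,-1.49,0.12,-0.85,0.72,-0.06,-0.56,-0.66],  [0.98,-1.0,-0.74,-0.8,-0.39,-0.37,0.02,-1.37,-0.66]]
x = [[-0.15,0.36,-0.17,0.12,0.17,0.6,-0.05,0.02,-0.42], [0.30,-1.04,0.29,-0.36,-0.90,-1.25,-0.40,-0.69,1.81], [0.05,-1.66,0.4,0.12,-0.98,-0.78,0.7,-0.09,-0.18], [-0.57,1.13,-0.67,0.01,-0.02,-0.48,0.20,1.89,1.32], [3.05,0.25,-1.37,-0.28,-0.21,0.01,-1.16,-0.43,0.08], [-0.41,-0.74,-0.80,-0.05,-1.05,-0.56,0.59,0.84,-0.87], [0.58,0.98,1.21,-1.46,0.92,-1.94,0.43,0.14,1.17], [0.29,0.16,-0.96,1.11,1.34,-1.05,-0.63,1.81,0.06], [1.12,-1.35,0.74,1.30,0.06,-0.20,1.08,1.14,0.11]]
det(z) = -0.37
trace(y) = -2.45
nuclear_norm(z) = 51.21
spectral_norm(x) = 3.97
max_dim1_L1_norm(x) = 8.83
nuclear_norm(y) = 21.30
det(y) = 120.40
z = y @ x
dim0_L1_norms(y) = [6.55, 7.41, 8.51, 8.09, 5.94, 7.31, 7.08, 6.84, 7.73]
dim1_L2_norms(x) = [0.87, 2.77, 2.24, 2.76, 3.59, 2.14, 3.33, 2.97, 2.8]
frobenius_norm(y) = 8.26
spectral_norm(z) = 15.68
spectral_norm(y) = 4.42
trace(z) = -10.64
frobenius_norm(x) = 8.14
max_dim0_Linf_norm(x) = 3.05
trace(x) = 0.80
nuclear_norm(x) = 20.46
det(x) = -0.01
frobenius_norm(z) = 23.42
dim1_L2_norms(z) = [6.61, 7.75, 10.43, 9.25, 8.07, 5.61, 8.31, 4.57, 7.98]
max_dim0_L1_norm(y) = 8.51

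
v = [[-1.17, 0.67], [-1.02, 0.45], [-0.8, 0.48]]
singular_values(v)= [1.98, 0.1]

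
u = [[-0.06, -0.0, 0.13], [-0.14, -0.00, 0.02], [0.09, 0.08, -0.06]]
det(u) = -0.00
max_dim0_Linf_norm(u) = 0.14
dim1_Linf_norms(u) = [0.13, 0.14, 0.09]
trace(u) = -0.12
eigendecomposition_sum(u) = [[(-0.09+0j),-0.03+0.00j,(0.08+0j)], [(-0.07+0j),(-0.03+0j),0.07+0.00j], [(0.09-0j),0.04-0.00j,(-0.09-0j)]] + [[0.01+0.02j, 0.02-0.02j, 0.02+0.01j],[-0.04+0.00j, 0.01+0.03j, (-0.02+0.03j)],[-0.00+0.02j, 0.02-0.00j, 0.02+0.02j]] + [[(0.01-0.02j), (0.02+0.02j), 0.02-0.01j],[-0.04-0.00j, (0.01-0.03j), -0.02-0.03j],[-0.00-0.02j, 0.02+0.00j, (0.02-0.02j)]]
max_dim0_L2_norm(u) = 0.18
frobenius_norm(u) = 0.24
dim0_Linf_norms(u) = [0.14, 0.08, 0.13]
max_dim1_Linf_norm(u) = 0.14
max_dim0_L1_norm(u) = 0.29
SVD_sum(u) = [[-0.10, -0.03, 0.07], [-0.10, -0.03, 0.07], [0.1, 0.03, -0.07]] + [[0.04, 0.00, 0.06], [-0.04, -0.0, -0.05], [0.00, 0.0, 0.01]] + [[-0.00, 0.02, 0.0],[-0.01, 0.03, 0.0],[-0.01, 0.05, 0.0]]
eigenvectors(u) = [[-0.59+0.00j, -0.20-0.44j, -0.20+0.44j], [(-0.48+0j), 0.74+0.00j, (0.74-0j)], [(0.65+0j), 0.08-0.45j, 0.08+0.45j]]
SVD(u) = [[-0.57, 0.75, 0.34], [-0.58, -0.66, 0.48], [0.58, 0.08, 0.81]] @ diag([0.21181924431310153, 0.09643602841803177, 0.0665785262797484]) @ [[0.79, 0.22, -0.57],[0.57, 0.07, 0.82],[-0.22, 0.97, 0.07]]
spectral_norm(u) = 0.21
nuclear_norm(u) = 0.37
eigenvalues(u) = [(-0.2+0j), (0.04+0.07j), (0.04-0.07j)]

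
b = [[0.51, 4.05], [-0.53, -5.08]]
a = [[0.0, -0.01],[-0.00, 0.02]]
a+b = [[0.51, 4.04],[-0.53, -5.06]]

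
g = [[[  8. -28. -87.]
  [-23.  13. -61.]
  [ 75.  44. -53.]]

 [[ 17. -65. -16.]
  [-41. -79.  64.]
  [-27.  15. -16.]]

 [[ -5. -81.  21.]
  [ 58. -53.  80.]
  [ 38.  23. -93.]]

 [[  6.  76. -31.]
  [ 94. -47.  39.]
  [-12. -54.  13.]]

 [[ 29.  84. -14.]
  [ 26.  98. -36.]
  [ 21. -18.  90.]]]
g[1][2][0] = -27.0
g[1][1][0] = -41.0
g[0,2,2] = -53.0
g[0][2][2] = -53.0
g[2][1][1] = -53.0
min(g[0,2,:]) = -53.0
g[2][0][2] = 21.0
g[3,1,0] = 94.0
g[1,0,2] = -16.0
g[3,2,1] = -54.0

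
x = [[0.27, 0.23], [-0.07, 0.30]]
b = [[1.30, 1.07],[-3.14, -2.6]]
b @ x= [[0.28, 0.62], [-0.67, -1.50]]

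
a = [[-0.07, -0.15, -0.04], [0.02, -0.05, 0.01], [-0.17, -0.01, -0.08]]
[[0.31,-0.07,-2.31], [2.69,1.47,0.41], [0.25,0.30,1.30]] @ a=[[0.37, -0.02, 0.17], [-0.23, -0.48, -0.13], [-0.23, -0.07, -0.11]]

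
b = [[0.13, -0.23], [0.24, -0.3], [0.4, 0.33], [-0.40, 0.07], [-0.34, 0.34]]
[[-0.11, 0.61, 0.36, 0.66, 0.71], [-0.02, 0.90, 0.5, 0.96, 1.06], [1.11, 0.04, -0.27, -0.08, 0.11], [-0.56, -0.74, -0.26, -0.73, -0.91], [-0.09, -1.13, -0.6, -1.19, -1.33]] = b @[[1.63,1.55,0.42,1.47,1.92],[1.38,-1.76,-1.34,-2.02,-2.0]]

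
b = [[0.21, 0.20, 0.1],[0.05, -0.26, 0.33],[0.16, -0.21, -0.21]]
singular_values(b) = [0.42, 0.37, 0.27]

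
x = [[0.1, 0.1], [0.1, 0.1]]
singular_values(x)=[0.2, 0.0]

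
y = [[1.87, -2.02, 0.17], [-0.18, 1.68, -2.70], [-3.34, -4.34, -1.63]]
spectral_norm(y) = 5.76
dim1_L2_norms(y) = [2.76, 3.19, 5.71]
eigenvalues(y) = [(-4.11+0j), (3.01+1.23j), (3.01-1.23j)]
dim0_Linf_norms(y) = [3.34, 4.34, 2.7]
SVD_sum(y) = [[-0.33, -0.5, -0.14], [0.36, 0.55, 0.15], [-3.04, -4.64, -1.26]] + [[1.02, -1.07, 1.46],[-1.40, 1.46, -2.0],[-0.28, 0.29, -0.40]] + [[1.17, -0.46, -1.16], [0.86, -0.33, -0.85], [-0.02, 0.01, 0.02]]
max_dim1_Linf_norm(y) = 4.34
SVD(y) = [[0.11, 0.58, 0.81], [-0.12, -0.80, 0.59], [0.99, -0.16, -0.02]] @ diag([5.75858017993948, 3.570257564633057, 2.1192251492912795]) @ [[-0.53, -0.82, -0.22], [0.49, -0.51, 0.70], [0.69, -0.27, -0.68]]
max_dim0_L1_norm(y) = 8.04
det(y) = -43.57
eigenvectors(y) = [[0.12+0.00j, -0.72+0.00j, -0.72-0.00j], [0.42+0.00j, 0.41+0.41j, (0.41-0.41j)], [(0.9+0j), (0.03-0.39j), 0.03+0.39j]]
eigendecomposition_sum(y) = [[-0.21+0.00j,  (-0.34+0j),  (-0.35+0j)], [(-0.74+0j),  (-1.21+0j),  (-1.27+0j)], [-1.58+0.00j,  -2.57+0.00j,  (-2.69+0j)]] + [[1.04+1.55j, (-0.84+1.71j), 0.26-1.01j], [0.28-1.47j, (1.44-0.5j), (-0.72+0.43j)], [-0.88+0.49j, (-0.88-0.53j), 0.53+0.18j]] + [[1.04-1.55j, (-0.84-1.71j), 0.26+1.01j], [(0.28+1.47j), (1.44+0.5j), (-0.72-0.43j)], [(-0.88-0.49j), -0.88+0.53j, 0.53-0.18j]]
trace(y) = 1.92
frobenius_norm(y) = 7.10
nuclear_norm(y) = 11.45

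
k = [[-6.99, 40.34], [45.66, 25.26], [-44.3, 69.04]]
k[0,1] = 40.34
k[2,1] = 69.04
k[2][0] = -44.3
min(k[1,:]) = 25.26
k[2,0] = -44.3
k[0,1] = 40.34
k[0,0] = -6.99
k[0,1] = 40.34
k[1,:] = [45.66, 25.26]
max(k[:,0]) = 45.66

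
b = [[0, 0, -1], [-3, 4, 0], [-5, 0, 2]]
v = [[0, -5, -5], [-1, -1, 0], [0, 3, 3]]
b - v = [[0, 5, 4], [-2, 5, 0], [-5, -3, -1]]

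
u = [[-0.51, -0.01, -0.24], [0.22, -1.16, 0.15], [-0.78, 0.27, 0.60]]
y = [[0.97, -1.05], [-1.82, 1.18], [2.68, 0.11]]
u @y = [[-1.12, 0.50], [2.73, -1.58], [0.36, 1.2]]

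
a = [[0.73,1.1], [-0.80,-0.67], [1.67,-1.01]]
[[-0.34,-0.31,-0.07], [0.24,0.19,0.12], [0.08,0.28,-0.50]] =a @ [[-0.1, 0.0, -0.24], [-0.24, -0.28, 0.10]]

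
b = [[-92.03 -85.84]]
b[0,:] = [-92.03, -85.84]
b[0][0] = -92.03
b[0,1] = -85.84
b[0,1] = -85.84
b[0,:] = [-92.03, -85.84]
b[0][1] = -85.84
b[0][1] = -85.84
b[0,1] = -85.84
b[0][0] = -92.03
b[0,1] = -85.84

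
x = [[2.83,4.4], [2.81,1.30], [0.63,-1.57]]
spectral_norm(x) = 5.95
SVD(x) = [[-0.87, 0.24], [-0.46, -0.67], [0.14, -0.70]] @ diag([5.953871227543081, 2.090028087331518]) @ [[-0.62, -0.78], [-0.78, 0.62]]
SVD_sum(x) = [[3.23, 4.09], [1.71, 2.17], [-0.52, -0.66]] + [[-0.4,0.31],[1.10,-0.87],[1.15,-0.91]]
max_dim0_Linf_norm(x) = 4.4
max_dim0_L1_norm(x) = 7.27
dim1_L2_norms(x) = [5.23, 3.1, 1.69]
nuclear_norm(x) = 8.04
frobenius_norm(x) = 6.31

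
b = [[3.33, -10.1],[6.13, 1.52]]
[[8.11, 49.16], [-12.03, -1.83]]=b @[[-1.63, 0.84], [-1.34, -4.59]]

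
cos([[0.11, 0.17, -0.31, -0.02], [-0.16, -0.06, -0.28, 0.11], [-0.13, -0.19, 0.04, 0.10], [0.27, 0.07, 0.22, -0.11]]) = [[0.99,-0.03,0.05,0.01], [-0.03,0.98,-0.04,0.02], [-0.02,0.01,0.94,0.01], [0.02,0.0,0.06,0.98]]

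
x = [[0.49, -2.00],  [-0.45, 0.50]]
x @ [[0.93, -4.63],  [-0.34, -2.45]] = [[1.14, 2.63], [-0.59, 0.86]]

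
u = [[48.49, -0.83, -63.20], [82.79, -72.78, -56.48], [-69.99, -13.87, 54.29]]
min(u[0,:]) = -63.2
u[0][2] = -63.2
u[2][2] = 54.29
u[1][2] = -56.48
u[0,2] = -63.2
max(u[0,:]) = 48.49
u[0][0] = 48.49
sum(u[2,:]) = -29.57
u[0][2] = -63.2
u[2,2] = 54.29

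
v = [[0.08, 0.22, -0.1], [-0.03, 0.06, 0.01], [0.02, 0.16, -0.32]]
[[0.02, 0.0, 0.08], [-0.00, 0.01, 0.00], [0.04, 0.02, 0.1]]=v@[[0.11, -0.12, 0.21], [0.03, 0.05, 0.20], [-0.09, -0.03, -0.19]]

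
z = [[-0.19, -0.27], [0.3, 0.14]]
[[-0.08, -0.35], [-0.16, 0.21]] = z @ [[-0.99, 0.12], [0.99, 1.22]]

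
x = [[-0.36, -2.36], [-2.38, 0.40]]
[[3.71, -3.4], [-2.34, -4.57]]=x @ [[0.70, 2.11], [-1.68, 1.12]]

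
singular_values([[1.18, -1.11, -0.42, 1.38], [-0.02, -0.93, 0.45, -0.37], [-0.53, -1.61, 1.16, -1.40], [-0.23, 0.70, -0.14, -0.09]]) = [2.78, 2.22, 0.01, 0.0]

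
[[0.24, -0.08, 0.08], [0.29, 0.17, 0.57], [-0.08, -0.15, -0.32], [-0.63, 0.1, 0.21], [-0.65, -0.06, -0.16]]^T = [[0.24, 0.29, -0.08, -0.63, -0.65], [-0.08, 0.17, -0.15, 0.10, -0.06], [0.08, 0.57, -0.32, 0.21, -0.16]]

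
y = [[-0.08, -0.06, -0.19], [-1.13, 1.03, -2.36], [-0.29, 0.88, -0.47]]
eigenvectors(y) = [[(-0.91+0j), (0.05+0.1j), (0.05-0.1j)],  [-0.09+0.00j, 0.84+0.00j, 0.84-0.00j],  [(0.4+0j), 0.26-0.46j, 0.26+0.46j]]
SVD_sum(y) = [[-0.06,0.07,-0.13], [-1.11,1.18,-2.29], [-0.34,0.37,-0.71]] + [[-0.01,-0.13,-0.06], [-0.02,-0.15,-0.07], [0.06,0.51,0.24]] + [[-0.0, -0.00, 0.0], [0.00, 0.00, -0.00], [-0.00, -0.00, 0.0]]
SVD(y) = [[-0.05, 0.23, 0.97], [-0.95, 0.28, -0.12], [-0.3, -0.93, 0.21]] @ diag([2.942827264250912, 0.6104601618454536, 0.002466491661478816]) @ [[0.40, -0.42, 0.82],[-0.1, -0.9, -0.42],[-0.91, -0.09, 0.40]]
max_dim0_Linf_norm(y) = 2.36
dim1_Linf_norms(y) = [0.19, 2.36, 0.88]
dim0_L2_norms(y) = [1.17, 1.36, 2.41]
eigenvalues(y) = [(-0+0j), (0.24+1.17j), (0.24-1.17j)]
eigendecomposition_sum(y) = [[(-0+0j), -0j, (-0-0j)], [(-0+0j), -0j, -0.00-0.00j], [0.00-0.00j, -0.00+0.00j, 0j]] + [[(-0.04-0.06j), -0.03+0.09j, -0.09-0.12j], [-0.56+0.05j, 0.51+0.51j, -1.18+0.23j], [-0.15+0.33j, 0.44-0.13j, -0.24+0.72j]] + [[(-0.04+0.06j), (-0.03-0.09j), (-0.09+0.12j)], [-0.56-0.05j, (0.51-0.51j), (-1.18-0.23j)], [-0.15-0.33j, (0.44+0.13j), (-0.24-0.72j)]]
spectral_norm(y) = 2.94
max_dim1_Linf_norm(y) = 2.36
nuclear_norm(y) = 3.56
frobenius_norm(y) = 3.01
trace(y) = 0.48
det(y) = -0.00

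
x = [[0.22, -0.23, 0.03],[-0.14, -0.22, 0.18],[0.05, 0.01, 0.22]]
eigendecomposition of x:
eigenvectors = [[(0.41+0j), 0.72+0.00j, (0.72-0j)], [0.91+0.00j, -0.06-0.18j, -0.06+0.18j], [-0.06+0.00j, 0.44-0.50j, 0.44+0.50j]]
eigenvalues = [(-0.29+0j), (0.26+0.04j), (0.26-0.04j)]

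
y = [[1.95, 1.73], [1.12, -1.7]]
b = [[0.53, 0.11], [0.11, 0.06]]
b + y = [[2.48, 1.84],[1.23, -1.64]]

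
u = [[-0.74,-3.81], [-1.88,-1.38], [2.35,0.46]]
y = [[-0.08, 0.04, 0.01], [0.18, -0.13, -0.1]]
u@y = [[-0.63,  0.47,  0.37],[-0.10,  0.1,  0.12],[-0.11,  0.03,  -0.02]]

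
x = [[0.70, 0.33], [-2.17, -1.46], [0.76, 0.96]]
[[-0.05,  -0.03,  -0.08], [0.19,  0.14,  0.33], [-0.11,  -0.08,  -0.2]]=x @ [[-0.02, -0.01, -0.03], [-0.1, -0.08, -0.18]]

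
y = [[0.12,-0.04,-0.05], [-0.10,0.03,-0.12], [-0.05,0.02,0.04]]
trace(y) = 0.19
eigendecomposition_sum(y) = [[0.14-0.00j,(-0.04+0j),-0.01+0.00j], [(-0.05+0j),0.01+0.00j,0j], [(-0.07+0j),(0.02+0j),(0.01+0j)]] + [[-0.01+0.02j, 0.00+0.00j, -0.02+0.03j], [(-0.03+0.05j), (0.01+0j), (-0.06+0.1j)], [(0.01-0.01j), (-0-0j), 0.02-0.01j]] + [[-0.01-0.02j,0.00-0.00j,(-0.02-0.03j)], [-0.03-0.05j,(0.01-0j),-0.06-0.10j], [(0.01+0.01j),-0.00+0.00j,(0.02+0.01j)]]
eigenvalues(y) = [(0.16+0j), (0.02+0.01j), (0.02-0.01j)]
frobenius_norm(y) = 0.22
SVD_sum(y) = [[0.1, -0.03, 0.03], [-0.12, 0.04, -0.04], [-0.04, 0.01, -0.01]] + [[0.02, -0.01, -0.08],  [0.02, -0.01, -0.08],  [-0.02, 0.01, 0.05]] + [[0.0, 0.00, -0.0],  [0.00, 0.0, -0.00],  [0.00, 0.00, -0.00]]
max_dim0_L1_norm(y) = 0.27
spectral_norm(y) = 0.18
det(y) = 0.00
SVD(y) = [[-0.6,-0.66,0.46], [0.77,-0.63,0.10], [0.22,0.42,0.88]] @ diag([0.1763099584611022, 0.1311820297579608, 0.0024644707395138983]) @ [[-0.91,0.29,-0.31],[-0.28,0.12,0.95],[0.31,0.95,-0.03]]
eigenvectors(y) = [[(-0.86+0j), (0.3-0.01j), (0.3+0.01j)],[0.29+0.00j, (0.94+0j), (0.94-0j)],[(0.42+0j), -0.14-0.07j, -0.14+0.07j]]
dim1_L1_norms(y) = [0.21, 0.25, 0.11]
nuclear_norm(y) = 0.31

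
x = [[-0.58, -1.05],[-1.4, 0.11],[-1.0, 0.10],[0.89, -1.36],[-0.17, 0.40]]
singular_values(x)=[2.16, 1.61]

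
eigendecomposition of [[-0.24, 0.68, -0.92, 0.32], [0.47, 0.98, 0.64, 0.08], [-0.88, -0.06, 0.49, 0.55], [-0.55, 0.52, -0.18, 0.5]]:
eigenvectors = [[(-0.72+0j), (-0.5+0j), (0.31-0.38j), (0.31+0.38j)], [0.34+0.00j, 0.28+0.00j, 0.63+0.00j, 0.63-0.00j], [(-0.28+0j), (0.05+0j), -0.04+0.53j, (-0.04-0.53j)], [(-0.53+0j), (-0.82+0j), 0.26+0.06j, 0.26-0.06j]]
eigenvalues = [(-0.68+0j), (-0+0j), (1.2+0.26j), (1.2-0.26j)]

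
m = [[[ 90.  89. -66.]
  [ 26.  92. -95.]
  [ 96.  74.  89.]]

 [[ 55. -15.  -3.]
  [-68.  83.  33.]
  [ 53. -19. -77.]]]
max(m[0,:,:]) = 96.0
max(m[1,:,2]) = 33.0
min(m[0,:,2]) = -95.0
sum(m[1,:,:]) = 42.0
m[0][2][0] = 96.0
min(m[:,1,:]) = -95.0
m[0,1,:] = [26.0, 92.0, -95.0]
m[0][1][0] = 26.0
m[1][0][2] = -3.0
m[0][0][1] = 89.0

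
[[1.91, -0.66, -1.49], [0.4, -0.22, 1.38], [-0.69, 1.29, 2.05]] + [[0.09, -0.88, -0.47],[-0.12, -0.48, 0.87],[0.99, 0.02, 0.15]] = [[2.00, -1.54, -1.96], [0.28, -0.7, 2.25], [0.30, 1.31, 2.20]]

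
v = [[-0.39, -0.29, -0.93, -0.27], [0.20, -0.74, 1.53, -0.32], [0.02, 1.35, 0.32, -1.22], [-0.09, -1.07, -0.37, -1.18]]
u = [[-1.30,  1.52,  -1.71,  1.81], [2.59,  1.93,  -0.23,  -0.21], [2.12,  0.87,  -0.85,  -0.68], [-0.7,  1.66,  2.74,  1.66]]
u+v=[[-1.69, 1.23, -2.64, 1.54], [2.79, 1.19, 1.30, -0.53], [2.14, 2.22, -0.53, -1.90], [-0.79, 0.59, 2.37, 0.48]]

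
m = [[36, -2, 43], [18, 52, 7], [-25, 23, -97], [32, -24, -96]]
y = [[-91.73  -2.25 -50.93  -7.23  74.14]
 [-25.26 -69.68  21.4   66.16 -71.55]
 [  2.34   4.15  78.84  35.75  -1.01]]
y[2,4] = -1.01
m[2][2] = -97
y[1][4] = -71.55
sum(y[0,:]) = -77.99999999999999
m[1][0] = 18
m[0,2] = 43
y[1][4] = -71.55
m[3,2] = -96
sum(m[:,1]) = 49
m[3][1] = -24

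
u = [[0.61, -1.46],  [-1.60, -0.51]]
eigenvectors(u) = [[0.81, 0.56], [-0.59, 0.83]]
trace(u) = 0.10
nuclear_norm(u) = 3.26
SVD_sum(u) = [[0.79, -0.11], [-1.5, 0.20]] + [[-0.18, -1.35],  [-0.10, -0.71]]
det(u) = -2.65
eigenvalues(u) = [1.68, -1.58]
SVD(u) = [[-0.47, 0.88],  [0.88, 0.47]] @ diag([1.7152868900232026, 1.5432403846823504]) @ [[-0.99, 0.13], [-0.13, -0.99]]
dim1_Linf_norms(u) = [1.46, 1.6]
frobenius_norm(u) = 2.31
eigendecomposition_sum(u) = [[1.13,-0.75],[-0.82,0.55]] + [[-0.52, -0.71], [-0.78, -1.06]]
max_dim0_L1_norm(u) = 2.21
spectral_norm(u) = 1.72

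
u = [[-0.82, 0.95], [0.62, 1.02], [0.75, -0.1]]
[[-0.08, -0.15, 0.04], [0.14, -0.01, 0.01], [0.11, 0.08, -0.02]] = u@[[0.15, 0.1, -0.02],[0.05, -0.07, 0.02]]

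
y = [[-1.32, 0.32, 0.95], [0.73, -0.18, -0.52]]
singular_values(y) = [1.89, 0.0]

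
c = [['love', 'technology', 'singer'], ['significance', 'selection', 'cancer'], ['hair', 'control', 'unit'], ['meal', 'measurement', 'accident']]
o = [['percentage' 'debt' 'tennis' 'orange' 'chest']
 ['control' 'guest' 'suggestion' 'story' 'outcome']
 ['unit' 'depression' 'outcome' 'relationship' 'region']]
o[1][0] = 'control'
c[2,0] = 'hair'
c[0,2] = 'singer'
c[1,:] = ['significance', 'selection', 'cancer']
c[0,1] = 'technology'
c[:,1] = ['technology', 'selection', 'control', 'measurement']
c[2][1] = 'control'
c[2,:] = ['hair', 'control', 'unit']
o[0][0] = 'percentage'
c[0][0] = 'love'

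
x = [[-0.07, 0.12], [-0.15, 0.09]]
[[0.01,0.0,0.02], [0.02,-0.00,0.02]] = x @ [[-0.11, 0.06, -0.06], [0.01, 0.07, 0.14]]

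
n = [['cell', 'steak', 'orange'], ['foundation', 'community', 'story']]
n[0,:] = ['cell', 'steak', 'orange']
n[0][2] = 'orange'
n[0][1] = 'steak'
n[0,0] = 'cell'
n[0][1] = 'steak'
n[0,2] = 'orange'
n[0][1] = 'steak'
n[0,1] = 'steak'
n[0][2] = 'orange'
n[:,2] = ['orange', 'story']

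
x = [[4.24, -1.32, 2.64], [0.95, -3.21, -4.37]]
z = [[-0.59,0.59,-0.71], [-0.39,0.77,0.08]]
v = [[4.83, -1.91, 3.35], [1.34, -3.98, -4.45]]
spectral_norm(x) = 5.68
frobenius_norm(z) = 1.40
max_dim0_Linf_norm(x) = 4.37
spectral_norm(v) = 6.22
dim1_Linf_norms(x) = [4.24, 4.37]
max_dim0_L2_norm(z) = 0.97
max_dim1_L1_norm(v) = 10.09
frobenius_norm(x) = 7.55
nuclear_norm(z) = 1.84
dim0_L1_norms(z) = [0.98, 1.36, 0.79]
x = v + z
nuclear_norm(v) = 12.30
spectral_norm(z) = 1.28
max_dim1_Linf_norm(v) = 4.83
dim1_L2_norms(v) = [6.18, 6.12]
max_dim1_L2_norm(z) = 1.1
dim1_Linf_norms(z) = [0.71, 0.77]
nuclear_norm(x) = 10.65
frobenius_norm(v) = 8.70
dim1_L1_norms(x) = [8.2, 8.53]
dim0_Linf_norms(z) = [0.59, 0.77, 0.71]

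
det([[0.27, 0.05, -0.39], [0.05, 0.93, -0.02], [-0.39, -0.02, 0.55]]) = -0.004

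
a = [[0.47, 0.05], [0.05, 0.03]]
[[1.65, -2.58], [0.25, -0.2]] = a@[[3.17, -5.82], [3.16, 3.13]]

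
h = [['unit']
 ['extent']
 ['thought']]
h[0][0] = 'unit'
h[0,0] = 'unit'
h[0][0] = 'unit'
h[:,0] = ['unit', 'extent', 'thought']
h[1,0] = 'extent'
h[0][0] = 'unit'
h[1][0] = 'extent'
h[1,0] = 'extent'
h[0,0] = 'unit'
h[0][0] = 'unit'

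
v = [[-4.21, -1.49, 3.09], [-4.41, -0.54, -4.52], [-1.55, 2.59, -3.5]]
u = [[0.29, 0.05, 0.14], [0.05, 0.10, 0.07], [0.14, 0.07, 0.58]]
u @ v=[[-1.66, -0.10, 0.18],  [-0.76, 0.05, -0.54],  [-1.8, 1.26, -1.91]]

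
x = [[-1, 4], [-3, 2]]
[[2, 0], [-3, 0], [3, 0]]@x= [[-2, 8], [3, -12], [-3, 12]]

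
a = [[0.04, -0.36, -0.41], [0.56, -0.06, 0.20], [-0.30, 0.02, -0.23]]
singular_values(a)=[0.72, 0.53, 0.06]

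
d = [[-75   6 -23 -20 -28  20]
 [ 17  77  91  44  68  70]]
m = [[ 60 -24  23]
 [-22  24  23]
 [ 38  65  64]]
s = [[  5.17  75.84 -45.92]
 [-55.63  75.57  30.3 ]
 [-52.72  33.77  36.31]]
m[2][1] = 65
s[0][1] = 75.84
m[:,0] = [60, -22, 38]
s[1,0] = -55.63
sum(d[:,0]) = -58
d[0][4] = -28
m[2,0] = 38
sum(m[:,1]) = 65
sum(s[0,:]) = 35.09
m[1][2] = 23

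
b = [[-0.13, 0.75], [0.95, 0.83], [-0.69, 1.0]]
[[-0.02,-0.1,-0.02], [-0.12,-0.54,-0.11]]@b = [[-0.08,  -0.12], [-0.42,  -0.65]]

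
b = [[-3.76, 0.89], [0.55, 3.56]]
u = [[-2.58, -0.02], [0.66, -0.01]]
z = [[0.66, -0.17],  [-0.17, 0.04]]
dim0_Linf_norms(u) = [2.58, 0.02]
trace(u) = -2.59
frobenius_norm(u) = 2.66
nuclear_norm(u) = 2.68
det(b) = -13.88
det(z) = -0.00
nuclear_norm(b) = 7.46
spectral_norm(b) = 3.93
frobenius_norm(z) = 0.70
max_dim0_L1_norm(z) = 0.83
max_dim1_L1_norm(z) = 0.83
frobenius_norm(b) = 5.28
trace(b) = -0.20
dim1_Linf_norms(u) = [2.58, 0.66]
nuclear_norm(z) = 0.71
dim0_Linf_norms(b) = [3.76, 3.56]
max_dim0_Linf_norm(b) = 3.76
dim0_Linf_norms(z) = [0.66, 0.17]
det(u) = 0.04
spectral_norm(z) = 0.70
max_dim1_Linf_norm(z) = 0.66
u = z @ b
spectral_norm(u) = 2.66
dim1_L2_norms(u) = [2.58, 0.66]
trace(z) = 0.70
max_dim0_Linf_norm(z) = 0.66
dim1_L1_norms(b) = [4.65, 4.11]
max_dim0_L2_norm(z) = 0.68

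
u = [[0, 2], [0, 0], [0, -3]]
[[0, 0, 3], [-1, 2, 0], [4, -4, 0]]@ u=[[0, -9], [0, -2], [0, 8]]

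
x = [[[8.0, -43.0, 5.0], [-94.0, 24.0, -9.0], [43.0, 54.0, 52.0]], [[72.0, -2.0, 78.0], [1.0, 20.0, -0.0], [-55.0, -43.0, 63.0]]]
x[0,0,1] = -43.0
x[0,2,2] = 52.0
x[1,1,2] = -0.0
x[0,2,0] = 43.0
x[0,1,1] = 24.0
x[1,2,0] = -55.0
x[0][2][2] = 52.0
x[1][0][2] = 78.0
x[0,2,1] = 54.0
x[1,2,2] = 63.0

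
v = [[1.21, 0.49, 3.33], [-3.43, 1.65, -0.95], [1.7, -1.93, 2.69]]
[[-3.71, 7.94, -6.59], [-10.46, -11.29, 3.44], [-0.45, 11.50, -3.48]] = v @[[3.78, 2.02, -1.18],[0.08, -1.56, -1.16],[-2.50, 1.88, -1.38]]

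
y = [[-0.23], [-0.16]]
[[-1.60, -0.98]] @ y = [[0.52]]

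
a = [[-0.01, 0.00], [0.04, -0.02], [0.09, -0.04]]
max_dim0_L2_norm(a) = 0.1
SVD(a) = [[-0.08, -0.91], [0.41, -0.40], [0.91, 0.1]] @ diag([0.10853398471647319, 0.00451377464705098]) @ [[0.91, -0.41],[0.41, 0.91]]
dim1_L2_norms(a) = [0.01, 0.04, 0.1]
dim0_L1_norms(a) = [0.14, 0.06]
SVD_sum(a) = [[-0.01, 0.0], [0.04, -0.02], [0.09, -0.04]] + [[-0.0, -0.00], [-0.00, -0.0], [0.00, 0.0]]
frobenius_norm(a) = 0.11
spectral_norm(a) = 0.11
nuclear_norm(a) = 0.11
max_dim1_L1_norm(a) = 0.13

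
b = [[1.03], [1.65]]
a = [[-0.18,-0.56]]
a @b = [[-1.11]]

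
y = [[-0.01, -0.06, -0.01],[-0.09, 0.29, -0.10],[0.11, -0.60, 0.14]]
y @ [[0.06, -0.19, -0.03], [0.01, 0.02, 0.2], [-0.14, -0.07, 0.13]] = [[0.00, 0.00, -0.01], [0.01, 0.03, 0.05], [-0.02, -0.04, -0.11]]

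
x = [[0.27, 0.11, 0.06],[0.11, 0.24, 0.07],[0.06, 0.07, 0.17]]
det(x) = 0.01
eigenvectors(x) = [[0.69, 0.71, 0.15],[0.63, -0.48, -0.62],[0.37, -0.52, 0.77]]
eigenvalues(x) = [0.4, 0.15, 0.13]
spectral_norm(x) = 0.40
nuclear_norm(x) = 0.68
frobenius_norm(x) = 0.45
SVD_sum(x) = [[0.19, 0.17, 0.1], [0.17, 0.16, 0.09], [0.10, 0.09, 0.05]] + [[0.08, -0.05, -0.06],  [-0.05, 0.03, 0.04],  [-0.06, 0.04, 0.04]] + [[0.00, -0.01, 0.01], [-0.01, 0.05, -0.06], [0.01, -0.06, 0.08]]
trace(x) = 0.68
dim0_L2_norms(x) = [0.3, 0.27, 0.19]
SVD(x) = [[-0.69, 0.71, 0.15], [-0.63, -0.48, -0.62], [-0.37, -0.52, 0.77]] @ diag([0.4020016233565317, 0.15228726776368884, 0.12571110887977952]) @ [[-0.69, -0.63, -0.37], [0.71, -0.48, -0.52], [0.15, -0.62, 0.77]]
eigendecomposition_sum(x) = [[0.19, 0.17, 0.1],[0.17, 0.16, 0.09],[0.1, 0.09, 0.05]] + [[0.08,  -0.05,  -0.06], [-0.05,  0.03,  0.04], [-0.06,  0.04,  0.04]] + [[0.0, -0.01, 0.01], [-0.01, 0.05, -0.06], [0.01, -0.06, 0.08]]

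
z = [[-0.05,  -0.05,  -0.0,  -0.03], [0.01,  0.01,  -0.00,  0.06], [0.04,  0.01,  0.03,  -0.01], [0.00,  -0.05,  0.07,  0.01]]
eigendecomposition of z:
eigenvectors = [[(0.72+0j), (0.72-0j), (0.44-0.11j), (0.44+0.11j)],  [(-0.52-0.08j), -0.52+0.08j, (-0.62+0j), -0.62-0.00j],  [-0.43-0.04j, (-0.43+0.04j), -0.01-0.23j, -0.01+0.23j],  [(0.15-0.01j), 0.15+0.01j, -0.18-0.57j, (-0.18+0.57j)]]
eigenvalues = [(-0.02+0.01j), (-0.02-0.01j), (0.02+0.06j), (0.02-0.06j)]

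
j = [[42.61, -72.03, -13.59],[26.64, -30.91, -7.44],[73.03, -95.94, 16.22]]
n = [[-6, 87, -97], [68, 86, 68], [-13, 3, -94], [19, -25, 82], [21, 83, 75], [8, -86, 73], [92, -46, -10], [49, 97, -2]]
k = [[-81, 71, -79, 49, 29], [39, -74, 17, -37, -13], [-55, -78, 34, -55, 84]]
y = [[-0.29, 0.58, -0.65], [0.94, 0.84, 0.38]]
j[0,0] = 42.61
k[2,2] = 34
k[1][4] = -13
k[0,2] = -79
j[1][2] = -7.44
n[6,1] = -46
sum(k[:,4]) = 100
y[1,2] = 0.381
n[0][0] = -6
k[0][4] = 29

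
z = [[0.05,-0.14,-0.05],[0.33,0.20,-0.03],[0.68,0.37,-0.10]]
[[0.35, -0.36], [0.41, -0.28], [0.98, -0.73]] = z@[[1.63, -1.19], [-1.02, 1.05], [-2.51, 3.11]]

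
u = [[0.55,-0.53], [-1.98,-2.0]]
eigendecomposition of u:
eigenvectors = [[0.83, 0.18], [-0.56, 0.98]]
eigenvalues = [0.91, -2.36]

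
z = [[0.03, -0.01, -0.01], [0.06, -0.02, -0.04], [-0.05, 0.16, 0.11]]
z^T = [[0.03, 0.06, -0.05], [-0.01, -0.02, 0.16], [-0.01, -0.04, 0.11]]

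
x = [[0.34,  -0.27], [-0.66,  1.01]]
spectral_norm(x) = 1.28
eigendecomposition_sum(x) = [[0.11, 0.03], [0.08, 0.03]] + [[0.23, -0.3], [-0.74, 0.98]]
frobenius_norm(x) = 1.28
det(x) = 0.17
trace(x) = 1.35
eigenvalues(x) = [0.14, 1.21]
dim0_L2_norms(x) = [0.74, 1.05]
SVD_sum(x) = [[0.24, -0.34], [-0.69, 0.99]] + [[0.10, 0.07], [0.03, 0.02]]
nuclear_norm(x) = 1.41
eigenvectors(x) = [[-0.80, 0.30], [-0.6, -0.96]]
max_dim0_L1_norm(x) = 1.28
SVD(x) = [[-0.33, 0.95], [0.95, 0.33]] @ diag([1.2757078806339976, 0.12949673080164673]) @ [[-0.58, 0.82], [0.82, 0.58]]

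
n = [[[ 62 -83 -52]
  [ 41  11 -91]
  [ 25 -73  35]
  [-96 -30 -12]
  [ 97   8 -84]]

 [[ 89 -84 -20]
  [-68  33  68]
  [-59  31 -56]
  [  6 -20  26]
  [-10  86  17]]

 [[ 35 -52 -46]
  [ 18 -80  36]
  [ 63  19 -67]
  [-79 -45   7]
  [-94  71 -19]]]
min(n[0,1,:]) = -91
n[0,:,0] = [62, 41, 25, -96, 97]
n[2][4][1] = 71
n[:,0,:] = [[62, -83, -52], [89, -84, -20], [35, -52, -46]]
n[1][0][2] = -20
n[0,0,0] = 62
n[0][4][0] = 97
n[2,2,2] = -67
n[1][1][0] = -68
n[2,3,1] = -45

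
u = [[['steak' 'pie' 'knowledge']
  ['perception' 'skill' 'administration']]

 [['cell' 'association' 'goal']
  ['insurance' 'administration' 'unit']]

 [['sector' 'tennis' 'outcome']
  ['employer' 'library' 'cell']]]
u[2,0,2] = 'outcome'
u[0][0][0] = 'steak'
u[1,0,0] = 'cell'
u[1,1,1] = 'administration'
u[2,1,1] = 'library'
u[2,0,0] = 'sector'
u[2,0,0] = 'sector'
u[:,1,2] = ['administration', 'unit', 'cell']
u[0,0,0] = 'steak'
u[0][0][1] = 'pie'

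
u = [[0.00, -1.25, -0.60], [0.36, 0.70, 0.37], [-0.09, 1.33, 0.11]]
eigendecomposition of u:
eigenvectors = [[-0.79+0.00j,(-0.79-0j),0.21+0.00j], [0.13+0.19j,0.13-0.19j,-0.36+0.00j], [0.55+0.10j,0.55-0.10j,0.91+0.00j]]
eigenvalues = [(0.63+0.37j), (0.63-0.37j), (-0.44+0j)]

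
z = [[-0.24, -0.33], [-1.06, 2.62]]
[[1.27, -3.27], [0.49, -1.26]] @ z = [[3.16, -8.99], [1.22, -3.46]]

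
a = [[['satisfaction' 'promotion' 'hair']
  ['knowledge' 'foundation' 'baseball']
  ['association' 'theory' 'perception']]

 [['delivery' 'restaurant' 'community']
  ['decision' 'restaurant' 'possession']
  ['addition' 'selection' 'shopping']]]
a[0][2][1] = 'theory'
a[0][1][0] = 'knowledge'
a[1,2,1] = 'selection'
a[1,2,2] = 'shopping'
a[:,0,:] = [['satisfaction', 'promotion', 'hair'], ['delivery', 'restaurant', 'community']]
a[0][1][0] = 'knowledge'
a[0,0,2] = 'hair'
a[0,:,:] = [['satisfaction', 'promotion', 'hair'], ['knowledge', 'foundation', 'baseball'], ['association', 'theory', 'perception']]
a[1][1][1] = 'restaurant'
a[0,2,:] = ['association', 'theory', 'perception']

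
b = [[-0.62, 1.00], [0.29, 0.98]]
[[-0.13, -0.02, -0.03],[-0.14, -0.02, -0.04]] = b@[[-0.02, -0.00, -0.01], [-0.14, -0.02, -0.04]]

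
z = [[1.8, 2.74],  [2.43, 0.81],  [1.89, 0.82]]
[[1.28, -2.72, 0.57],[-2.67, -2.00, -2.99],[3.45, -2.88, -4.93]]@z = [[-3.23, 1.77], [-15.32, -11.39], [-10.11, 3.08]]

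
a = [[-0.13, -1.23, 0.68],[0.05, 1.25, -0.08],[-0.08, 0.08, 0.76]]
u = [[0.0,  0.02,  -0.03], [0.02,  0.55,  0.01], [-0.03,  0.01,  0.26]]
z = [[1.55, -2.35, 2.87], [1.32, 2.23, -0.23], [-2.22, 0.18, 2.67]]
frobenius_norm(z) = 5.92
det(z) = 31.27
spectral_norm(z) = 4.50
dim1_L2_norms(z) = [4.02, 2.6, 3.48]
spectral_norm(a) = 1.85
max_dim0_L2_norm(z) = 3.93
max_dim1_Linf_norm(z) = 2.87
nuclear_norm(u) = 0.82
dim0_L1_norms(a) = [0.26, 2.56, 1.52]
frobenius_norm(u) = 0.61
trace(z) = 6.45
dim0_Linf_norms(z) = [2.22, 2.35, 2.87]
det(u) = -0.00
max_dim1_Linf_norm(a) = 1.25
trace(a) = 1.88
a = z @ u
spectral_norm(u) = 0.55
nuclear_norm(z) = 9.85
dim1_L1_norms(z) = [6.77, 3.78, 5.07]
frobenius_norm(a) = 2.04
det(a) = -0.01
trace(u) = 0.81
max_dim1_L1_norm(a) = 2.04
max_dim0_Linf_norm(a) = 1.25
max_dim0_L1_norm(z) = 5.77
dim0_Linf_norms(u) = [0.03, 0.55, 0.26]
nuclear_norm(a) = 2.71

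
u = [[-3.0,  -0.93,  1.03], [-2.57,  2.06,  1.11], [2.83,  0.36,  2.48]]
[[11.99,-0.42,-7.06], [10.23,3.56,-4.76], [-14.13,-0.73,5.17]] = u @ [[-4.29,  -0.33,  2.08], [0.05,  1.38,  0.48], [-0.81,  -0.12,  -0.36]]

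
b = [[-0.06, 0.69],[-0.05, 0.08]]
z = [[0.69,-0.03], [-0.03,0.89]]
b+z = [[0.63, 0.66],[-0.08, 0.97]]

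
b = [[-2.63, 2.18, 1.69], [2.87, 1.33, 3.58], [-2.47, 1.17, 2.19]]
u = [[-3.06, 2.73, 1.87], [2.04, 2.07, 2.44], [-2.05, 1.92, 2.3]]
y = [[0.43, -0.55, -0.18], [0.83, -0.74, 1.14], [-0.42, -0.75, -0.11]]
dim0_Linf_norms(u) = [3.06, 2.73, 2.44]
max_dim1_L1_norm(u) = 7.66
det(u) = -11.44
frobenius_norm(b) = 7.04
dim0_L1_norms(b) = [7.97, 4.68, 7.46]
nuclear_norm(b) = 10.64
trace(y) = -0.42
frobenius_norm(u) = 6.92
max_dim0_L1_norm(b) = 7.97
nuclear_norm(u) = 10.01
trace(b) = 0.89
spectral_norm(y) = 1.64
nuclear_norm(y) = 3.08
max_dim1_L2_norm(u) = 4.51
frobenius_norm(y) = 1.95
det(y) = 0.78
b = u + y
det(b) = -18.40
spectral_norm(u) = 5.92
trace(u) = 1.31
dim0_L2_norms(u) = [4.21, 3.93, 3.84]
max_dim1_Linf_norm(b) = 3.58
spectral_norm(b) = 5.25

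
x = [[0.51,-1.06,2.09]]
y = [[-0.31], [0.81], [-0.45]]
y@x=[[-0.16, 0.33, -0.65], [0.41, -0.86, 1.69], [-0.23, 0.48, -0.94]]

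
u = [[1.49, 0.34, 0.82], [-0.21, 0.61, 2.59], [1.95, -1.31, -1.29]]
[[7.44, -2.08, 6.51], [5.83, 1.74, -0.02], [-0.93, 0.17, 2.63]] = u @ [[3.22, -1.36, 3.78], [3.95, -3.52, 4.33], [1.58, 1.39, -0.72]]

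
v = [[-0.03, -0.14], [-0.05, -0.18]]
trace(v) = -0.21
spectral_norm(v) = 0.24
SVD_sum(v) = [[-0.04, -0.14], [-0.05, -0.18]] + [[0.01, -0.0], [-0.00, 0.0]]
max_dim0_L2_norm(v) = 0.23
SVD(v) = [[-0.61, -0.79],[-0.79, 0.61]] @ diag([0.2352737809570607, 0.0068005877811434315]) @ [[0.25, 0.97], [-0.97, 0.25]]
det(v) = -0.00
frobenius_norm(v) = 0.24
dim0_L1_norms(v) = [0.08, 0.32]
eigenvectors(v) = [[0.97, 0.60], [-0.26, 0.8]]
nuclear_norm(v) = 0.24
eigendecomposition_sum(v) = [[0.01, -0.0], [-0.00, 0.0]] + [[-0.04, -0.14], [-0.05, -0.18]]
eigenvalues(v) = [0.01, -0.22]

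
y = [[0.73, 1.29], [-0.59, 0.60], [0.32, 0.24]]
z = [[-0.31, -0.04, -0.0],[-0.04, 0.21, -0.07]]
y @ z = [[-0.28, 0.24, -0.09], [0.16, 0.15, -0.04], [-0.11, 0.04, -0.02]]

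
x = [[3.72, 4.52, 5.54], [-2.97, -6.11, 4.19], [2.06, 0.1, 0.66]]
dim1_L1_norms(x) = [13.78, 13.27, 2.82]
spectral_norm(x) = 9.03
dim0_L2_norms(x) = [5.19, 7.6, 6.98]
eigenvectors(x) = [[(0.92+0j), 0.49+0.29j, (0.49-0.29j)], [(-0.1+0j), (-0.79+0j), (-0.79-0j)], [0.38+0.00j, (-0.12-0.2j), -0.12+0.20j]]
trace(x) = -1.73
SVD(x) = [[0.73, -0.66, 0.18],[-0.67, -0.74, -0.02],[0.15, -0.11, -0.98]] @ diag([9.025710508773859, 7.031517987652439, 1.5662070747922745]) @ [[0.55, 0.82, 0.15], [-0.07, 0.22, -0.97], [-0.83, 0.53, 0.18]]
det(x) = 99.40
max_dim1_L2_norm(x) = 8.06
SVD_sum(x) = [[3.65,5.4,0.98], [-3.34,-4.94,-0.90], [0.73,1.08,0.2]] + [[0.31,-1.03,4.51], [0.35,-1.16,5.09], [0.05,-0.17,0.74]] + [[-0.23, 0.15, 0.05], [0.02, -0.01, -0.00], [1.28, -0.82, -0.27]]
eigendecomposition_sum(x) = [[3.54+0.00j, 1.41+0.00j, (5.2+0j)],[-0.37+0.00j, -0.15-0.00j, (-0.54-0j)],[(1.48+0j), (0.59+0j), (2.17+0j)]] + [[0.09+1.68j, 1.55+1.59j, (0.17-3.62j)],[-1.30-1.94j, (-2.98-0.8j), 2.37+4.45j],[(0.29-0.61j), -0.25-0.86j, -0.76+1.25j]] + [[(0.09-1.68j), (1.55-1.59j), 0.17+3.62j], [(-1.3+1.94j), (-2.98+0.8j), (2.37-4.45j)], [0.29+0.61j, (-0.25+0.86j), (-0.76-1.25j)]]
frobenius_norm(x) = 11.55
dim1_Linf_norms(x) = [5.54, 6.11, 2.06]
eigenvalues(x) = [(5.56+0j), (-3.65+2.14j), (-3.65-2.14j)]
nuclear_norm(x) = 17.62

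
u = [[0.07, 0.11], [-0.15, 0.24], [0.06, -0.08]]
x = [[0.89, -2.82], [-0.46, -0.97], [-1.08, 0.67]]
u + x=[[0.96,-2.71], [-0.61,-0.73], [-1.02,0.59]]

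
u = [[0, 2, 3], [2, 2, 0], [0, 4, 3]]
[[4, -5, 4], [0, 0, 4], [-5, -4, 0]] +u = [[4, -3, 7], [2, 2, 4], [-5, 0, 3]]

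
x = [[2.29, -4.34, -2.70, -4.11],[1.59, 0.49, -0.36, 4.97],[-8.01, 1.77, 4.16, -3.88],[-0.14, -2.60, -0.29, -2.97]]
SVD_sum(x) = [[1.53, -0.38, -0.81, 0.85],  [2.67, -0.67, -1.42, 1.48],  [-7.75, 1.94, 4.12, -4.31],  [-0.60, 0.15, 0.32, -0.33]] + [[1.00, -3.74, -1.72, -5.13], [-0.57, 2.12, 0.98, 2.91], [-0.04, 0.16, 0.07, 0.22], [0.57, -2.14, -0.98, -2.93]] + [[-0.12,-0.25,0.04,0.14], [-0.47,-0.98,0.16,0.57], [-0.17,-0.34,0.06,0.2], [-0.27,-0.56,0.09,0.33]] + [[-0.12, 0.03, -0.21, 0.02], [-0.04, 0.01, -0.08, 0.01], [-0.05, 0.01, -0.09, 0.01], [0.16, -0.05, 0.28, -0.03]]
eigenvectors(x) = [[(-0.39+0j), (-0.55+0j), -0.26+0.16j, (-0.26-0.16j)], [-0.13+0.00j, (0.03+0j), 0.54+0.07j, 0.54-0.07j], [0.91+0.00j, (-0.83+0j), -0.70+0.00j, (-0.7-0j)], [(0.01+0j), 0.11+0.00j, (-0.21+0.26j), -0.21-0.26j]]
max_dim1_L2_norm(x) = 9.98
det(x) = -60.42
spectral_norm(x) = 10.75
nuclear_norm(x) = 21.26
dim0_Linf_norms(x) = [8.01, 4.34, 4.16, 4.97]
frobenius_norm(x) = 13.83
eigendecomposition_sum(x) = [[2.87+0.00j, (-1.91+0j), -2.14+0.00j, -1.26+0.00j],[0.96+0.00j, (-0.64+0j), (-0.72+0j), (-0.42+0j)],[(-6.7-0j), (4.46-0j), 5.01+0.00j, (2.95+0j)],[-0.09-0.00j, (0.06-0j), 0.07+0.00j, 0.04+0.00j]] + [[-0.37+0.00j, -0.32+0.00j, -0.21+0.00j, (0.32-0j)], [(0.02-0j), (0.02-0j), (0.01-0j), (-0.02+0j)], [-0.55+0.00j, -0.48+0.00j, (-0.31+0j), (0.48-0j)], [(0.07-0j), 0.06-0.00j, (0.04-0j), (-0.06+0j)]] + [[(-0.11+0.14j), (-1.06-0.76j), (-0.17-0.06j), -1.58+0.47j],[(0.31-0.07j), 0.56+2.26j, 0.17+0.28j, 2.70+1.19j],[-0.38+0.14j, (-1.1-2.79j), -0.27-0.32j, -3.66-1.04j],[-0.06+0.18j, (-1.36-0.42j), -0.20+0.00j, -1.47+1.05j]] + [[(-0.11-0.14j),-1.06+0.76j,-0.17+0.06j,(-1.58-0.47j)], [0.31+0.07j,(0.56-2.26j),0.17-0.28j,(2.7-1.19j)], [(-0.38-0.14j),(-1.1+2.79j),-0.27+0.32j,(-3.66+1.04j)], [-0.06-0.18j,(-1.36+0.42j),-0.20-0.00j,(-1.47-1.05j)]]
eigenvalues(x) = [(7.28+0j), (-0.73+0j), (-1.29+3.13j), (-1.29-3.13j)]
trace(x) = 3.97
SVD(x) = [[-0.18, 0.78, -0.21, -0.56], [-0.32, -0.44, -0.81, -0.21], [0.93, -0.03, -0.28, -0.24], [0.07, 0.45, -0.47, 0.76]] @ diag([10.753467603301347, 8.547224379582312, 1.5230625771446182, 0.4315904261262481]) @ [[-0.78, 0.19, 0.41, -0.43], [0.15, -0.56, -0.26, -0.77], [0.38, 0.79, -0.13, -0.46], [0.48, -0.14, 0.86, -0.09]]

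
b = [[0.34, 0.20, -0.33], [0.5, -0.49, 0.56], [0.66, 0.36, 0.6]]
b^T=[[0.34, 0.50, 0.66],[0.2, -0.49, 0.36],[-0.33, 0.56, 0.60]]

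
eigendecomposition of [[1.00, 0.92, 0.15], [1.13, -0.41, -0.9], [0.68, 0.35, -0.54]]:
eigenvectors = [[0.86, 0.43, 0.43], [0.35, -0.9, -0.77], [0.36, 0.06, 0.47]]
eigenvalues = [1.44, -0.89, -0.49]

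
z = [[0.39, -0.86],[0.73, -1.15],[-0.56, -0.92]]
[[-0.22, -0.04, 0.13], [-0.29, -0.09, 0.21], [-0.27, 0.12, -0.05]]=z @ [[0.03, -0.17, 0.19], [0.27, -0.03, -0.06]]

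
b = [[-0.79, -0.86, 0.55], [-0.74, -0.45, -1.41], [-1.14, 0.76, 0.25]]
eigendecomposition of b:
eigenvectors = [[-0.70+0.00j, (-0.08-0.4j), -0.08+0.40j], [-0.69+0.00j, (-0.1+0.61j), -0.10-0.61j], [-0.16+0.00j, 0.68+0.00j, (0.68-0j)]]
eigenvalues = [(-1.52+0j), (0.26+1.36j), (0.26-1.36j)]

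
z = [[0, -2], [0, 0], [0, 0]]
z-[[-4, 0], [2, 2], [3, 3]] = [[4, -2], [-2, -2], [-3, -3]]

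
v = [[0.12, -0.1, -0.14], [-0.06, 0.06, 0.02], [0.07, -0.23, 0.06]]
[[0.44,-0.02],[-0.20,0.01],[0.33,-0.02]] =v @ [[2.25,  -0.12],[-0.9,  0.05],[-0.54,  0.03]]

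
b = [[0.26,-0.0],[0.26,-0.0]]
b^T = [[0.26, 0.26], [-0.00, -0.0]]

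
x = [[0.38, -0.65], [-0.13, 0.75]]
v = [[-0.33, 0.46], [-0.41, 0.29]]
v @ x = [[-0.19, 0.56], [-0.19, 0.48]]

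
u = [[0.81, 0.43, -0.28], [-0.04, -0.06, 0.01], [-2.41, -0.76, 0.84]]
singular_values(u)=[2.83, 0.16, 0.0]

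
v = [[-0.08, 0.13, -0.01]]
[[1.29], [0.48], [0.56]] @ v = [[-0.1, 0.17, -0.01], [-0.04, 0.06, -0.00], [-0.04, 0.07, -0.01]]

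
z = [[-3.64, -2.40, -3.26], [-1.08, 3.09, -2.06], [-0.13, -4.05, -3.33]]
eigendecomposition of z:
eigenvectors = [[0.07, -0.93, 0.89], [-0.88, -0.05, 0.2], [0.47, 0.36, 0.40]]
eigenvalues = [4.28, -2.49, -5.67]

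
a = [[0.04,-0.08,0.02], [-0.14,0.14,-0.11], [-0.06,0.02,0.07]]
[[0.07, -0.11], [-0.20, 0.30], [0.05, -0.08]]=a@[[-0.01, 0.01], [-0.68, 1.04], [0.93, -1.44]]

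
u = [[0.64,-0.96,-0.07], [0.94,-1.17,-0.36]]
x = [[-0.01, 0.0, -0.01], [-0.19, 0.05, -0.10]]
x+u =[[0.63, -0.96, -0.08],[0.75, -1.12, -0.46]]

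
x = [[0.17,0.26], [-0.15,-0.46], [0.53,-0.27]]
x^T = [[0.17, -0.15, 0.53], [0.26, -0.46, -0.27]]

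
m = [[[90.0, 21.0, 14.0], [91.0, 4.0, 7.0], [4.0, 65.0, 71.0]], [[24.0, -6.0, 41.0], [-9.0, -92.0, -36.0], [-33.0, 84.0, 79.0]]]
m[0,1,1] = 4.0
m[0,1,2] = 7.0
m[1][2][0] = -33.0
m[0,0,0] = 90.0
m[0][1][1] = 4.0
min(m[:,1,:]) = -92.0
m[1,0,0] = 24.0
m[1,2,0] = -33.0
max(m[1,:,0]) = 24.0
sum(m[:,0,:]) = 184.0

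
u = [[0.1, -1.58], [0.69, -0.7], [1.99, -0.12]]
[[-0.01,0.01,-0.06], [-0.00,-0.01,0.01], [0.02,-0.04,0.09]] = u@[[0.01,  -0.02,  0.05], [0.01,  -0.01,  0.04]]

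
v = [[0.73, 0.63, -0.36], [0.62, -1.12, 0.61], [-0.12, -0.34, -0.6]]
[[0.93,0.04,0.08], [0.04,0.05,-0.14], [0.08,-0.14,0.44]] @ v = [[0.69, 0.51, -0.36], [0.08, 0.02, 0.1], [-0.08, 0.06, -0.38]]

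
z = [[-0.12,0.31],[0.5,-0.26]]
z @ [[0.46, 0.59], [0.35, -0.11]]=[[0.05, -0.1], [0.14, 0.32]]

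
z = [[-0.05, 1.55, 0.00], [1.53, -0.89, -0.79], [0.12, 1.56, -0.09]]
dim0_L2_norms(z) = [1.54, 2.37, 0.8]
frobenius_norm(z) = 2.94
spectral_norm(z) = 2.49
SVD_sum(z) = [[-0.51, 1.33, 0.25],[0.53, -1.37, -0.25],[-0.49, 1.27, 0.23]] + [[0.46, 0.22, -0.25],[1.00, 0.48, -0.54],[0.61, 0.29, -0.32]] + [[0.00, 0.0, 0.00],[0.00, 0.0, 0.0],[-0.00, -0.0, -0.0]]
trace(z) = -1.03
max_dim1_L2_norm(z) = 1.94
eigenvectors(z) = [[-0.58,0.64,0.47],[0.6,0.27,0.01],[-0.55,0.72,0.88]]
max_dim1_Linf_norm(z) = 1.56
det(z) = 0.00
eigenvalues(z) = [-1.64, 0.61, -0.0]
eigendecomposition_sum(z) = [[-1.06, 1.07, 0.54], [1.10, -1.10, -0.56], [-1.02, 1.02, 0.52]] + [[1.01, 0.48, -0.54], [0.43, 0.21, -0.23], [1.13, 0.54, -0.61]] + [[0.00, 0.0, -0.00],[0.00, 0.00, -0.00],[0.0, 0.0, -0.0]]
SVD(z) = [[-0.58, -0.36, -0.73], [0.60, -0.80, -0.08], [-0.55, -0.48, 0.68]] @ diag([2.4923731734965062, 1.5512175583708674, 0.0002250264001315032]) @ [[0.35,-0.92,-0.17], [-0.81,-0.39,0.43], [-0.47,-0.02,-0.88]]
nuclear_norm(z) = 4.04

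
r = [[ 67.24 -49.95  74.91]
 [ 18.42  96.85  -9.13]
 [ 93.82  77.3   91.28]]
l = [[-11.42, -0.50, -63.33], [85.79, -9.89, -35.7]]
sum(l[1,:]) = 40.2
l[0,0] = -11.42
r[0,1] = -49.95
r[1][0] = 18.42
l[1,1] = -9.89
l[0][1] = -0.5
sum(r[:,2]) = 157.06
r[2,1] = 77.3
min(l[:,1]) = -9.89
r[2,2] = 91.28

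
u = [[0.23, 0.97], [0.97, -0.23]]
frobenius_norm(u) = 1.41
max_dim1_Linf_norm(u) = 0.97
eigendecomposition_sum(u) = [[0.61, 0.49], [0.48, 0.38]] + [[-0.38, 0.49], [0.49, -0.61]]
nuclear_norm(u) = 1.99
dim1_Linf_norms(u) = [0.97, 0.97]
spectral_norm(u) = 1.00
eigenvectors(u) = [[0.78,-0.62], [0.62,0.78]]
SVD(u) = [[-0.23,-0.97], [-0.97,0.23]] @ diag([0.9968951800465282, 0.9968951800465282]) @ [[-1.0, -0.0], [-0.0, -1.00]]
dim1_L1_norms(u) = [1.2, 1.2]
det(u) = -0.99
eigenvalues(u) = [1.0, -1.0]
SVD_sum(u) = [[0.23, 0.00], [0.97, 0.0]] + [[0.00,  0.97],  [0.00,  -0.23]]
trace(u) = 0.00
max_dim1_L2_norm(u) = 1.0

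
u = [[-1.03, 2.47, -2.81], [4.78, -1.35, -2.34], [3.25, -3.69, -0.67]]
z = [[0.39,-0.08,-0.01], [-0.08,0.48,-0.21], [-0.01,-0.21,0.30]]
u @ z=[[-0.57,1.86,-1.35], [2.0,-0.54,-0.47], [1.57,-1.89,0.54]]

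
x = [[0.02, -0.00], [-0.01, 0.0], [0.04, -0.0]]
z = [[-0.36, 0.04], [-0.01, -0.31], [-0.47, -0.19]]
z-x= [[-0.38, 0.04],  [0.00, -0.31],  [-0.51, -0.19]]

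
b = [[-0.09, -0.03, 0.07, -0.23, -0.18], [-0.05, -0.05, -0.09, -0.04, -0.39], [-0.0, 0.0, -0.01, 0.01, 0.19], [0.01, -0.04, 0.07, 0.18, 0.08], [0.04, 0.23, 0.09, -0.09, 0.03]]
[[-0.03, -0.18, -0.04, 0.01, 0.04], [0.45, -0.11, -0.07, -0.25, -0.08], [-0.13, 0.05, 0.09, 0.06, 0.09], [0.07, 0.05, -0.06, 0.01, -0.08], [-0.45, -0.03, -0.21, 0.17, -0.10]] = b @ [[-0.88, 0.70, 0.39, 0.86, -0.07],[-0.95, -0.07, -0.94, 0.08, -0.52],[-0.96, -0.26, -0.79, 0.79, -0.46],[0.92, 0.24, -0.48, -0.43, -0.6],[-0.78, 0.24, 0.48, 0.38, 0.46]]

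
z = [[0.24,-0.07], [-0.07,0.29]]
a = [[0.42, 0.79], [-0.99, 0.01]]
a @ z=[[0.05, 0.20], [-0.24, 0.07]]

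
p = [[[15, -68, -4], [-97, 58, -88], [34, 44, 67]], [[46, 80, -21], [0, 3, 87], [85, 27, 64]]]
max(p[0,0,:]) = 15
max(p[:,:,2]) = 87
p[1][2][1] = 27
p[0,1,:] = [-97, 58, -88]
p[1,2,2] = 64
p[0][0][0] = 15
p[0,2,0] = 34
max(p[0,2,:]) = 67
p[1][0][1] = 80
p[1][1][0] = 0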